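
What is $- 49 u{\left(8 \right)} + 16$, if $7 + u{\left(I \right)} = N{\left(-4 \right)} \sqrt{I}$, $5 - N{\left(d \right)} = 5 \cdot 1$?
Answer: $359$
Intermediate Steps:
$N{\left(d \right)} = 0$ ($N{\left(d \right)} = 5 - 5 \cdot 1 = 5 - 5 = 0$)
$u{\left(I \right)} = -7$ ($u{\left(I \right)} = -7 + 0 \sqrt{I} = -7 + 0 = -7$)
$- 49 u{\left(8 \right)} + 16 = \left(-49\right) \left(-7\right) + 16 = 343 + 16 = 359$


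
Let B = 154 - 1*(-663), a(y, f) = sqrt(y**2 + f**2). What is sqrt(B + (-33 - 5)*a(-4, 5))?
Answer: sqrt(817 - 38*sqrt(41)) ≈ 23.952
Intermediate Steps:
a(y, f) = sqrt(f**2 + y**2)
B = 817 (B = 154 + 663 = 817)
sqrt(B + (-33 - 5)*a(-4, 5)) = sqrt(817 + (-33 - 5)*sqrt(5**2 + (-4)**2)) = sqrt(817 - 38*sqrt(25 + 16)) = sqrt(817 - 38*sqrt(41))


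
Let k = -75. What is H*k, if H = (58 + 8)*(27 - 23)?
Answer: -19800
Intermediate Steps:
H = 264 (H = 66*4 = 264)
H*k = 264*(-75) = -19800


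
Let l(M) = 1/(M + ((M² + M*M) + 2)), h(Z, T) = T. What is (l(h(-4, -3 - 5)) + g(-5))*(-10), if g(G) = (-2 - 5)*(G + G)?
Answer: -42705/61 ≈ -700.08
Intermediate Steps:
g(G) = -14*G
l(M) = 1/(2 + M + 2*M²) (l(M) = 1/(M + ((M² + M²) + 2)) = 1/(M + (2*M² + 2)) = 1/(M + (2 + 2*M²)) = 1/(2 + M + 2*M²))
(l(h(-4, -3 - 5)) + g(-5))*(-10) = (1/(2 + (-3 - 5) + 2*(-3 - 5)²) - 14*(-5))*(-10) = (1/(2 - 8 + 2*(-8)²) + 70)*(-10) = (1/(2 - 8 + 2*64) + 70)*(-10) = (1/(2 - 8 + 128) + 70)*(-10) = (1/122 + 70)*(-10) = (8541/122)*(-10) = -42705/61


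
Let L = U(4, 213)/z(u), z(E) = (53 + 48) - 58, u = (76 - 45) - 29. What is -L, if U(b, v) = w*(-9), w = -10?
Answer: -90/43 ≈ -2.0930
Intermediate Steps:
U(b, v) = 90 (U(b, v) = -10*(-9) = 90)
u = 2 (u = 31 - 29 = 2)
z(E) = 43 (z(E) = 101 - 58 = 43)
L = 90/43 ≈ 2.0930
-L = -1*90/43 = -90/43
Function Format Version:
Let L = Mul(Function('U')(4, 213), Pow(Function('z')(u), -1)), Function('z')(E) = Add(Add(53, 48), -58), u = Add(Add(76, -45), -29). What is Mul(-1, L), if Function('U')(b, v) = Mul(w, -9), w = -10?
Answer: Rational(-90, 43) ≈ -2.0930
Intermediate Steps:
Function('U')(b, v) = 90 (Function('U')(b, v) = Mul(-10, -9) = 90)
u = 2 (u = Add(31, -29) = 2)
Function('z')(E) = 43 (Function('z')(E) = Add(101, -58) = 43)
L = Rational(90, 43) (L = Mul(90, Pow(43, -1)) = Mul(90, Rational(1, 43)) = Rational(90, 43) ≈ 2.0930)
Mul(-1, L) = Mul(-1, Rational(90, 43)) = Rational(-90, 43)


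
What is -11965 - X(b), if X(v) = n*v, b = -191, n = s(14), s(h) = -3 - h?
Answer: -15212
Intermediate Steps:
n = -17 (n = -3 - 1*14 = -3 - 14 = -17)
X(v) = -17*v
-11965 - X(b) = -11965 - (-17)*(-191) = -11965 - 1*3247 = -11965 - 3247 = -15212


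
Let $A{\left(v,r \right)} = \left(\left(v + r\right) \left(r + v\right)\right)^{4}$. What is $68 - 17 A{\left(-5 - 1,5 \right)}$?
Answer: $51$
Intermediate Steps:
$A{\left(v,r \right)} = \left(r + v\right)^{8}$ ($A{\left(v,r \right)} = \left(\left(r + v\right) \left(r + v\right)\right)^{4} = \left(\left(r + v\right)^{2}\right)^{4} = \left(r + v\right)^{8}$)
$68 - 17 A{\left(-5 - 1,5 \right)} = 68 - 17 \left(5 - 6\right)^{8} = 68 - 17 \left(-1\right)^{8} = 68 - 17 = 51$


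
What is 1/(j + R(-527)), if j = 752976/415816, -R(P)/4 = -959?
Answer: 51977/199477894 ≈ 0.00026057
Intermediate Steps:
R(P) = 3836 (R(P) = -4*(-959) = 3836)
j = 94122/51977 (j = 752976*(1/415816) = 94122/51977 ≈ 1.8108)
1/(j + R(-527)) = 1/(94122/51977 + 3836) = 1/(199477894/51977) = 51977/199477894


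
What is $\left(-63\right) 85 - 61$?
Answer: $-5416$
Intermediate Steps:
$\left(-63\right) 85 - 61 = -5355 - 61 = -5416$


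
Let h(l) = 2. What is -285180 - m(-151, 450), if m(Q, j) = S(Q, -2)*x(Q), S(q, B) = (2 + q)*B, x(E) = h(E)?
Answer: -285776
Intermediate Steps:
x(E) = 2
S(q, B) = B*(2 + q)
m(Q, j) = -8 - 4*Q (m(Q, j) = -2*(2 + Q)*2 = (-4 - 2*Q)*2 = -8 - 4*Q)
-285180 - m(-151, 450) = -285180 - (-8 - 4*(-151)) = -285180 - (-8 + 604) = -285180 - 1*596 = -285180 - 596 = -285776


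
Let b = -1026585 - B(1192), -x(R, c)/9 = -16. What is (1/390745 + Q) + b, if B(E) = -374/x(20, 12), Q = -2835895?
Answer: -108665548757813/28133640 ≈ -3.8625e+6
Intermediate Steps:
x(R, c) = 144 (x(R, c) = -9*(-16) = 144)
B(E) = -187/72 (B(E) = -374/144 = -374*1/144 = -187/72)
b = -73913933/72 (b = -1026585 - 1*(-187/72) = -1026585 + 187/72 = -73913933/72 ≈ -1.0266e+6)
(1/390745 + Q) + b = (1/390745 - 2835895) - 73913933/72 = -1108111791774/390745 - 73913933/72 = -108665548757813/28133640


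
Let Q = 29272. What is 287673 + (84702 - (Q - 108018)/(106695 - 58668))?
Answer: 17884132871/48027 ≈ 3.7238e+5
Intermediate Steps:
287673 + (84702 - (Q - 108018)/(106695 - 58668)) = 287673 + (84702 - (29272 - 108018)/(106695 - 58668)) = 287673 + (84702 - (-78746)/48027) = 287673 + (84702 - 1*(-78746/48027)) = 287673 + (84702 + 78746/48027) = 287673 + 4068061700/48027 = 17884132871/48027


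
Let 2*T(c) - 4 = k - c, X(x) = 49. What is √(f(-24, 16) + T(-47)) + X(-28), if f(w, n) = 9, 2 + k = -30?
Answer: 49 + √74/2 ≈ 53.301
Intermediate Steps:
k = -32 (k = -2 - 30 = -32)
T(c) = -14 - c/2 (T(c) = 2 + (-32 - c)/2 = 2 + (-16 - c/2) = -14 - c/2)
√(f(-24, 16) + T(-47)) + X(-28) = √(9 + (-14 - ½*(-47))) + 49 = √(9 + (-14 + 47/2)) + 49 = √(9 + 19/2) + 49 = √(37/2) + 49 = √74/2 + 49 = 49 + √74/2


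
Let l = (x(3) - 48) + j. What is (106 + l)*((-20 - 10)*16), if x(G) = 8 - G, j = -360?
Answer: 142560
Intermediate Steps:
l = -403 (l = ((8 - 1*3) - 48) - 360 = ((8 - 3) - 48) - 360 = (5 - 48) - 360 = -43 - 360 = -403)
(106 + l)*((-20 - 10)*16) = (106 - 403)*((-20 - 10)*16) = -(-8910)*16 = -297*(-480) = 142560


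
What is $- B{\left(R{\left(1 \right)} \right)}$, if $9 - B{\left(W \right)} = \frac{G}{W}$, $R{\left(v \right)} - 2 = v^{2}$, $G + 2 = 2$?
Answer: $-9$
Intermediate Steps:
$G = 0$ ($G = -2 + 2 = 0$)
$R{\left(v \right)} = 2 + v^{2}$
$B{\left(W \right)} = 9$ ($B{\left(W \right)} = 9 - \frac{0}{W} = 9 - 0 = 9 + 0 = 9$)
$- B{\left(R{\left(1 \right)} \right)} = \left(-1\right) 9 = -9$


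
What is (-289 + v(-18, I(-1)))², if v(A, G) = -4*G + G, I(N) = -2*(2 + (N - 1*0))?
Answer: 80089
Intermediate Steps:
I(N) = -4 - 2*N (I(N) = -2*(2 + (N + 0)) = -2*(2 + N) = -4 - 2*N)
v(A, G) = -3*G
(-289 + v(-18, I(-1)))² = (-289 - 3*(-4 - 2*(-1)))² = (-289 - 3*(-4 + 2))² = (-289 - 3*(-2))² = (-289 + 6)² = (-283)² = 80089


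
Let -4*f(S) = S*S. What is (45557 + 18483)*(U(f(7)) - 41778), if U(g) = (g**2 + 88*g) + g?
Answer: -5471345455/2 ≈ -2.7357e+9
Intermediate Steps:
f(S) = -S**2/4 (f(S) = -S*S/4 = -S**2/4)
U(g) = g**2 + 89*g
(45557 + 18483)*(U(f(7)) - 41778) = (45557 + 18483)*((-1/4*7**2)*(89 - 1/4*7**2) - 41778) = 64040*((-1/4*49)*(89 - 1/4*49) - 41778) = 64040*(-49*(89 - 49/4)/4 - 41778) = 64040*(-49/4*307/4 - 41778) = 64040*(-15043/16 - 41778) = 64040*(-683491/16) = -5471345455/2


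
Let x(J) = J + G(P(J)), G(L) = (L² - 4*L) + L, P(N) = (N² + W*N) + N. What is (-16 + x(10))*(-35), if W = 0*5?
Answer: -411740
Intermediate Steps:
W = 0
P(N) = N + N² (P(N) = (N² + 0*N) + N = (N² + 0) + N = N² + N = N + N²)
G(L) = L² - 3*L
x(J) = J + J*(1 + J)*(-3 + J*(1 + J)) (x(J) = J + (J*(1 + J))*(-3 + J*(1 + J)) = J + J*(1 + J)*(-3 + J*(1 + J)))
(-16 + x(10))*(-35) = (-16 + 10*(1 + (1 + 10)*(-3 + 10*(1 + 10))))*(-35) = (-16 + 10*(1 + 11*(-3 + 10*11)))*(-35) = (-16 + 10*(1 + 11*(-3 + 110)))*(-35) = (-16 + 10*(1 + 11*107))*(-35) = (-16 + 10*(1 + 1177))*(-35) = (-16 + 10*1178)*(-35) = (-16 + 11780)*(-35) = 11764*(-35) = -411740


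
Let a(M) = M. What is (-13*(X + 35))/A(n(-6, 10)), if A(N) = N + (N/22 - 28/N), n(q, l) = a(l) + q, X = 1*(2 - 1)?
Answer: 5148/31 ≈ 166.06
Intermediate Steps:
X = 1 (X = 1*1 = 1)
n(q, l) = l + q
A(N) = -28/N + 23*N/22 (A(N) = N + (N*(1/22) - 28/N) = N + (N/22 - 28/N) = N + (-28/N + N/22) = -28/N + 23*N/22)
(-13*(X + 35))/A(n(-6, 10)) = (-13*(1 + 35))/(-28/(10 - 6) + 23*(10 - 6)/22) = (-13*36)/(-28/4 + (23/22)*4) = -468/(-28*1/4 + 46/11) = -468/(-7 + 46/11) = -468/(-31/11) = -468*(-11/31) = 5148/31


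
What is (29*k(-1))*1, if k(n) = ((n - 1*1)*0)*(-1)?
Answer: 0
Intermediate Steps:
k(n) = 0 (k(n) = ((n - 1)*0)*(-1) = ((-1 + n)*0)*(-1) = 0*(-1) = 0)
(29*k(-1))*1 = (29*0)*1 = 0*1 = 0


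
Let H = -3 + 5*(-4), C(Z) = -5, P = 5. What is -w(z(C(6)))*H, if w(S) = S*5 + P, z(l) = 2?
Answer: 345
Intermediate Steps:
H = -23 (H = -3 - 20 = -23)
w(S) = 5 + 5*S (w(S) = S*5 + 5 = 5*S + 5 = 5 + 5*S)
-w(z(C(6)))*H = -(5 + 5*2)*(-23) = -(5 + 10)*(-23) = -15*(-23) = -1*(-345) = 345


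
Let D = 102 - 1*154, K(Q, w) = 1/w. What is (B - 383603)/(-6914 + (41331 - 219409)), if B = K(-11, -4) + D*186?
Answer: 524367/246656 ≈ 2.1259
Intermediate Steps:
D = -52 (D = 102 - 154 = -52)
B = -38689/4 (B = 1/(-4) - 52*186 = -¼ - 9672 = -38689/4 ≈ -9672.3)
(B - 383603)/(-6914 + (41331 - 219409)) = (-38689/4 - 383603)/(-6914 + (41331 - 219409)) = -1573101/(4*(-6914 - 178078)) = -1573101/4/(-184992) = -1573101/4*(-1/184992) = 524367/246656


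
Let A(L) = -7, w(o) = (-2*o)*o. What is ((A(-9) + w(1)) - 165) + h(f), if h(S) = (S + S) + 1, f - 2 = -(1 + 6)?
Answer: -183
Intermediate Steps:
w(o) = -2*o²
f = -5 (f = 2 - (1 + 6) = 2 - 1*7 = 2 - 7 = -5)
h(S) = 1 + 2*S (h(S) = 2*S + 1 = 1 + 2*S)
((A(-9) + w(1)) - 165) + h(f) = ((-7 - 2*1²) - 165) + (1 + 2*(-5)) = ((-7 - 2*1) - 165) + (1 - 10) = ((-7 - 2) - 165) - 9 = (-9 - 165) - 9 = -174 - 9 = -183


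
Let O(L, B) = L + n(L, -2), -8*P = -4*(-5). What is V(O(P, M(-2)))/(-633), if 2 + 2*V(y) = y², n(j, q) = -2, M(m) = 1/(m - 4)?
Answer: -73/5064 ≈ -0.014415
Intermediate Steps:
M(m) = 1/(-4 + m)
P = -5/2 (P = -(-1)*(-5)/2 = -⅛*20 = -5/2 ≈ -2.5000)
O(L, B) = -2 + L (O(L, B) = L - 2 = -2 + L)
V(y) = -1 + y²/2
V(O(P, M(-2)))/(-633) = (-1 + (-2 - 5/2)²/2)/(-633) = (-1 + (-9/2)²/2)*(-1/633) = (-1 + (½)*(81/4))*(-1/633) = (-1 + 81/8)*(-1/633) = (73/8)*(-1/633) = -73/5064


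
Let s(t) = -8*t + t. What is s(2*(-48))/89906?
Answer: 336/44953 ≈ 0.0074745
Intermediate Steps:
s(t) = -7*t
s(2*(-48))/89906 = -14*(-48)/89906 = -7*(-96)*(1/89906) = 672*(1/89906) = 336/44953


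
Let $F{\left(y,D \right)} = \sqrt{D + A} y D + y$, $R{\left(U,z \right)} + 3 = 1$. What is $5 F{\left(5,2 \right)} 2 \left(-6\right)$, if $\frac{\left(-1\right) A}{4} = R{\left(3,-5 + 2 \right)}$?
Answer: $-300 - 600 \sqrt{10} \approx -2197.4$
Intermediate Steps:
$R{\left(U,z \right)} = -2$ ($R{\left(U,z \right)} = -3 + 1 = -2$)
$A = 8$ ($A = \left(-4\right) \left(-2\right) = 8$)
$F{\left(y,D \right)} = y + D y \sqrt{8 + D}$ ($F{\left(y,D \right)} = \sqrt{D + 8} y D + y = \sqrt{8 + D} y D + y = y \sqrt{8 + D} D + y = D y \sqrt{8 + D} + y = y + D y \sqrt{8 + D}$)
$5 F{\left(5,2 \right)} 2 \left(-6\right) = 5 \cdot 5 \left(1 + 2 \sqrt{8 + 2}\right) 2 \left(-6\right) = 5 \cdot 5 \left(1 + 2 \sqrt{10}\right) 2 \left(-6\right) = 5 \left(5 + 10 \sqrt{10}\right) 2 \left(-6\right) = 5 \left(10 + 20 \sqrt{10}\right) \left(-6\right) = 5 \left(-60 - 120 \sqrt{10}\right) = -300 - 600 \sqrt{10}$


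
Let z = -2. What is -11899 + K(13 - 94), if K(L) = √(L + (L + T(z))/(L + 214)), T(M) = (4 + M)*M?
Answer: -11899 + I*√1444114/133 ≈ -11899.0 + 9.0354*I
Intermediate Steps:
T(M) = M*(4 + M)
K(L) = √(L + (-4 + L)/(214 + L)) (K(L) = √(L + (L - 2*(4 - 2))/(L + 214)) = √(L + (L - 2*2)/(214 + L)) = √(L + (L - 4)/(214 + L)) = √(L + (-4 + L)/(214 + L)))
-11899 + K(13 - 94) = -11899 + √((-4 + (13 - 94) + (13 - 94)*(214 + (13 - 94)))/(214 + (13 - 94))) = -11899 + √((-4 - 81 - 81*(214 - 81))/(214 - 81)) = -11899 + √((-4 - 81 - 81*133)/133) = -11899 + √((-4 - 81 - 10773)/133) = -11899 + √((1/133)*(-10858)) = -11899 + √(-10858/133) = -11899 + I*√1444114/133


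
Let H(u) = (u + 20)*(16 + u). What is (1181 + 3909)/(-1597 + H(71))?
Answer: 509/632 ≈ 0.80538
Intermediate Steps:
H(u) = (16 + u)*(20 + u) (H(u) = (20 + u)*(16 + u) = (16 + u)*(20 + u))
(1181 + 3909)/(-1597 + H(71)) = (1181 + 3909)/(-1597 + (320 + 71² + 36*71)) = 5090/(-1597 + (320 + 5041 + 2556)) = 5090/(-1597 + 7917) = 5090/6320 = 5090*(1/6320) = 509/632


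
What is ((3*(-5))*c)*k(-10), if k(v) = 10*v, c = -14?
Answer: -21000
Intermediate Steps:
((3*(-5))*c)*k(-10) = ((3*(-5))*(-14))*(10*(-10)) = -15*(-14)*(-100) = 210*(-100) = -21000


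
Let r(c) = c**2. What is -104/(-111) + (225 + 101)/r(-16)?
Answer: 31405/14208 ≈ 2.2104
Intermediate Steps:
-104/(-111) + (225 + 101)/r(-16) = -104/(-111) + (225 + 101)/((-16)**2) = -104*(-1/111) + 326/256 = 104/111 + 326*(1/256) = 104/111 + 163/128 = 31405/14208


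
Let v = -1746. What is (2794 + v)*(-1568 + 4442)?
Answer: 3011952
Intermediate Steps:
(2794 + v)*(-1568 + 4442) = (2794 - 1746)*(-1568 + 4442) = 1048*2874 = 3011952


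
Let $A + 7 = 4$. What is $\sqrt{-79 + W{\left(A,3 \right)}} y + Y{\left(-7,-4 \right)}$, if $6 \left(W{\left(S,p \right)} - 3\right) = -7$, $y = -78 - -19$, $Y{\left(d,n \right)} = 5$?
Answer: $5 - \frac{59 i \sqrt{2778}}{6} \approx 5.0 - 518.28 i$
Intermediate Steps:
$A = -3$ ($A = -7 + 4 = -3$)
$y = -59$ ($y = -78 + 19 = -59$)
$W{\left(S,p \right)} = \frac{11}{6}$ ($W{\left(S,p \right)} = 3 + \frac{1}{6} \left(-7\right) = 3 - \frac{7}{6} = \frac{11}{6}$)
$\sqrt{-79 + W{\left(A,3 \right)}} y + Y{\left(-7,-4 \right)} = \sqrt{-79 + \frac{11}{6}} \left(-59\right) + 5 = \sqrt{- \frac{463}{6}} \left(-59\right) + 5 = \frac{i \sqrt{2778}}{6} \left(-59\right) + 5 = - \frac{59 i \sqrt{2778}}{6} + 5 = 5 - \frac{59 i \sqrt{2778}}{6}$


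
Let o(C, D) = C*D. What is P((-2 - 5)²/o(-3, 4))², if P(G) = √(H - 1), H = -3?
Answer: -4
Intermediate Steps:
P(G) = 2*I (P(G) = √(-3 - 1) = √(-4) = 2*I)
P((-2 - 5)²/o(-3, 4))² = (2*I)² = -4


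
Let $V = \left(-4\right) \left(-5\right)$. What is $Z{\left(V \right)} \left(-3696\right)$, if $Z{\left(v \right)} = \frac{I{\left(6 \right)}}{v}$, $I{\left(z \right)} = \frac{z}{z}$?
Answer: $- \frac{924}{5} \approx -184.8$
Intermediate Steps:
$I{\left(z \right)} = 1$
$V = 20$
$Z{\left(v \right)} = \frac{1}{v}$ ($Z{\left(v \right)} = 1 \frac{1}{v} = \frac{1}{v}$)
$Z{\left(V \right)} \left(-3696\right) = \frac{1}{20} \left(-3696\right) = - \frac{924}{5}$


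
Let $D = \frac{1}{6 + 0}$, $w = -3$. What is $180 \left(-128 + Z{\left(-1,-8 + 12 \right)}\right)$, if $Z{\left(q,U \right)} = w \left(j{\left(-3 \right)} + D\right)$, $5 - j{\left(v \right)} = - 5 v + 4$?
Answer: $-15570$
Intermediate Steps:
$j{\left(v \right)} = 1 + 5 v$ ($j{\left(v \right)} = 5 - \left(- 5 v + 4\right) = 5 - \left(4 - 5 v\right) = 5 + \left(-4 + 5 v\right) = 1 + 5 v$)
$D = \frac{1}{6} \approx 0.16667$
$Z{\left(q,U \right)} = \frac{83}{2}$ ($Z{\left(q,U \right)} = - 3 \left(\left(1 + 5 \left(-3\right)\right) + \frac{1}{6}\right) = - 3 \left(\left(1 - 15\right) + \frac{1}{6}\right) = - 3 \left(-14 + \frac{1}{6}\right) = \left(-3\right) \left(- \frac{83}{6}\right) = \frac{83}{2}$)
$180 \left(-128 + Z{\left(-1,-8 + 12 \right)}\right) = 180 \left(-128 + \frac{83}{2}\right) = 180 \left(- \frac{173}{2}\right) = -15570$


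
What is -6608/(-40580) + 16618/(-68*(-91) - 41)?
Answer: 178744454/62361315 ≈ 2.8663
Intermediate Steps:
-6608/(-40580) + 16618/(-68*(-91) - 41) = -6608*(-1/40580) + 16618/(6188 - 41) = 1652/10145 + 16618/6147 = 178744454/62361315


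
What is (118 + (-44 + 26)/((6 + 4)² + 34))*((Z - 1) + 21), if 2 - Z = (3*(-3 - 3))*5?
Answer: 884464/67 ≈ 13201.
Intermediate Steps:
Z = 92 (Z = 2 - 3*(-3 - 3)*5 = 2 - 3*(-6)*5 = 2 - (-18)*5 = 2 - 1*(-90) = 2 + 90 = 92)
(118 + (-44 + 26)/((6 + 4)² + 34))*((Z - 1) + 21) = (118 + (-44 + 26)/((6 + 4)² + 34))*((92 - 1) + 21) = (118 - 18/(10² + 34))*(91 + 21) = (118 - 18/(100 + 34))*112 = (118 - 18/134)*112 = (118 - 18*1/134)*112 = (118 - 9/67)*112 = (7897/67)*112 = 884464/67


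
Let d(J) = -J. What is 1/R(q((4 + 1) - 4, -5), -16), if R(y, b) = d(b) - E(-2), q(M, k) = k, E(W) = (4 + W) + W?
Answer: 1/16 ≈ 0.062500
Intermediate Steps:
E(W) = 4 + 2*W
R(y, b) = -b (R(y, b) = -b - (4 + 2*(-2)) = -b - (4 - 4) = -b - 1*0 = -b + 0 = -b)
1/R(q((4 + 1) - 4, -5), -16) = 1/(-1*(-16)) = 1/16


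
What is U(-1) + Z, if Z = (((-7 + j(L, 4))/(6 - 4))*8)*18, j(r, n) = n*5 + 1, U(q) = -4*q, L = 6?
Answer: 1012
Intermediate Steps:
j(r, n) = 1 + 5*n (j(r, n) = 5*n + 1 = 1 + 5*n)
Z = 1008 (Z = (((-7 + (1 + 5*4))/(6 - 4))*8)*18 = (((-7 + (1 + 20))/2)*8)*18 = (((-7 + 21)*(½))*8)*18 = ((14*(½))*8)*18 = (7*8)*18 = 56*18 = 1008)
U(-1) + Z = -4*(-1) + 1008 = 4 + 1008 = 1012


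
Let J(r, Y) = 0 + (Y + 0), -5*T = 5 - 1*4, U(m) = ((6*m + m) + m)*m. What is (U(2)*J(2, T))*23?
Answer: -736/5 ≈ -147.20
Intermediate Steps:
U(m) = 8*m² (U(m) = (7*m + m)*m = (8*m)*m = 8*m²)
T = -⅕ (T = -(5 - 1*4)/5 = -(5 - 4)/5 = -⅕*1 = -⅕ ≈ -0.20000)
J(r, Y) = Y (J(r, Y) = 0 + Y = Y)
(U(2)*J(2, T))*23 = ((8*2²)*(-⅕))*23 = ((8*4)*(-⅕))*23 = (32*(-⅕))*23 = -32/5*23 = -736/5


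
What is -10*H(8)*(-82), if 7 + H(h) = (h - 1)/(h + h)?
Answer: -21525/4 ≈ -5381.3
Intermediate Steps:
H(h) = -7 + (-1 + h)/(2*h) (H(h) = -7 + (h - 1)/(h + h) = -7 + (-1 + h)/((2*h)) = -7 + (-1 + h)*(1/(2*h)) = -7 + (-1 + h)/(2*h))
-10*H(8)*(-82) = -5*(-1 - 13*8)/8*(-82) = -5*(-1 - 104)/8*(-82) = -5*(-105)/8*(-82) = -10*(-105/16)*(-82) = (525/8)*(-82) = -21525/4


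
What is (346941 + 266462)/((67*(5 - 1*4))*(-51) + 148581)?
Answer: 613403/145164 ≈ 4.2256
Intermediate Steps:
(346941 + 266462)/((67*(5 - 1*4))*(-51) + 148581) = 613403/((67*(5 - 4))*(-51) + 148581) = 613403/((67*1)*(-51) + 148581) = 613403/(67*(-51) + 148581) = 613403/(-3417 + 148581) = 613403/145164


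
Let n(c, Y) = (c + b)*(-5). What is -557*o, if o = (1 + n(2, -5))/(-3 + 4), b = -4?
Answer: -6127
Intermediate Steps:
n(c, Y) = 20 - 5*c (n(c, Y) = (c - 4)*(-5) = (-4 + c)*(-5) = 20 - 5*c)
o = 11 (o = (1 + (20 - 5*2))/(-3 + 4) = (1 + (20 - 10))/1 = (1 + 10)*1 = 11*1 = 11)
-557*o = -557*11 = -6127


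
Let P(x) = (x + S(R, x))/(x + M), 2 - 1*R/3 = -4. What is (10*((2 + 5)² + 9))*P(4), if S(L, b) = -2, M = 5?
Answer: 1160/9 ≈ 128.89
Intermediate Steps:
R = 18 (R = 6 - 3*(-4) = 6 + 12 = 18)
P(x) = (-2 + x)/(5 + x) (P(x) = (x - 2)/(x + 5) = (-2 + x)/(5 + x))
(10*((2 + 5)² + 9))*P(4) = (10*((2 + 5)² + 9))*((-2 + 4)/(5 + 4)) = (10*(7² + 9))*(2/9) = (10*(49 + 9))*((⅑)*2) = (10*58)*(2/9) = 580*(2/9) = 1160/9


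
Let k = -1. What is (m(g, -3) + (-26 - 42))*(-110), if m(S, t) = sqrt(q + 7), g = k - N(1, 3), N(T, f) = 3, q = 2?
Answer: 7150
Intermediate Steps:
g = -4 (g = -1 - 1*3 = -1 - 3 = -4)
m(S, t) = 3 (m(S, t) = sqrt(2 + 7) = sqrt(9) = 3)
(m(g, -3) + (-26 - 42))*(-110) = (3 + (-26 - 42))*(-110) = (3 - 68)*(-110) = -65*(-110) = 7150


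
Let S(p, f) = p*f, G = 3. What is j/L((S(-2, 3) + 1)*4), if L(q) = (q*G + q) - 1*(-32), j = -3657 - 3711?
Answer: 307/2 ≈ 153.50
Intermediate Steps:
S(p, f) = f*p
j = -7368
L(q) = 32 + 4*q (L(q) = (q*3 + q) - 1*(-32) = (3*q + q) + 32 = 4*q + 32 = 32 + 4*q)
j/L((S(-2, 3) + 1)*4) = -7368/(32 + 4*((3*(-2) + 1)*4)) = -7368/(32 + 4*((-6 + 1)*4)) = -7368/(32 + 4*(-5*4)) = -7368/(32 + 4*(-20)) = -7368/(32 - 80) = -7368/(-48) = -7368*(-1/48) = 307/2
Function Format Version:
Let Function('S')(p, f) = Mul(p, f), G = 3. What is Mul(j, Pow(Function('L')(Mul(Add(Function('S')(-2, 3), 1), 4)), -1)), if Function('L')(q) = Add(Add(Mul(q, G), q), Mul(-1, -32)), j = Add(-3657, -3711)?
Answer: Rational(307, 2) ≈ 153.50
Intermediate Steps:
Function('S')(p, f) = Mul(f, p)
j = -7368
Function('L')(q) = Add(32, Mul(4, q)) (Function('L')(q) = Add(Add(Mul(q, 3), q), Mul(-1, -32)) = Add(Add(Mul(3, q), q), 32) = Add(Mul(4, q), 32) = Add(32, Mul(4, q)))
Mul(j, Pow(Function('L')(Mul(Add(Function('S')(-2, 3), 1), 4)), -1)) = Mul(-7368, Pow(Add(32, Mul(4, Mul(Add(Mul(3, -2), 1), 4))), -1)) = Mul(-7368, Pow(Add(32, Mul(4, Mul(Add(-6, 1), 4))), -1)) = Mul(-7368, Pow(Add(32, Mul(4, Mul(-5, 4))), -1)) = Mul(-7368, Pow(Add(32, Mul(4, -20)), -1)) = Mul(-7368, Pow(Add(32, -80), -1)) = Mul(-7368, Pow(-48, -1)) = Mul(-7368, Rational(-1, 48)) = Rational(307, 2)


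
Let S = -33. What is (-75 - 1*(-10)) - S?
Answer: -32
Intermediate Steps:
(-75 - 1*(-10)) - S = (-75 - 1*(-10)) - 1*(-33) = (-75 + 10) + 33 = -65 + 33 = -32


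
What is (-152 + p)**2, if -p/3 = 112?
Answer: 238144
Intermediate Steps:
p = -336 (p = -3*112 = -336)
(-152 + p)**2 = (-152 - 336)**2 = (-488)**2 = 238144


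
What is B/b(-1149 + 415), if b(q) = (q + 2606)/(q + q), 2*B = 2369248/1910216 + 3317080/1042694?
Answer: -515317851812/297241299927 ≈ -1.7337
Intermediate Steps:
B = 5616543344/2540523931 (B = (2369248/1910216 + 3317080/1042694)/2 = (2369248*(1/1910216) + 3317080*(1/1042694))/2 = (6044/4873 + 1658540/521347)/2 = (½)*(11233086688/2540523931) = 5616543344/2540523931 ≈ 2.2108)
b(q) = (2606 + q)/(2*q) (b(q) = (2606 + q)/((2*q)) = (2606 + q)*(1/(2*q)) = (2606 + q)/(2*q))
B/b(-1149 + 415) = 5616543344/(2540523931*(((2606 + (-1149 + 415))/(2*(-1149 + 415))))) = 5616543344/(2540523931*(((½)*(2606 - 734)/(-734)))) = 5616543344/(2540523931*(((½)*(-1/734)*1872))) = 5616543344/(2540523931*(-468/367)) = (5616543344/2540523931)*(-367/468) = -515317851812/297241299927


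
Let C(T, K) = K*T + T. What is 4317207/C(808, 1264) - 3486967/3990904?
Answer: 854091248443/254948924780 ≈ 3.3500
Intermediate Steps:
C(T, K) = T + K*T
4317207/C(808, 1264) - 3486967/3990904 = 4317207/((808*(1 + 1264))) - 3486967/3990904 = 4317207/((808*1265)) - 3486967*1/3990904 = 4317207/1022120 - 3486967/3990904 = 854091248443/254948924780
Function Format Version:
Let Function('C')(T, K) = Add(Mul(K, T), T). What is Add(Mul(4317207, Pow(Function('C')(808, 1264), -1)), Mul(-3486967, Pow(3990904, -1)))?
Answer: Rational(854091248443, 254948924780) ≈ 3.3500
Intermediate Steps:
Function('C')(T, K) = Add(T, Mul(K, T))
Add(Mul(4317207, Pow(Function('C')(808, 1264), -1)), Mul(-3486967, Pow(3990904, -1))) = Add(Mul(4317207, Pow(Mul(808, Add(1, 1264)), -1)), Mul(-3486967, Pow(3990904, -1))) = Add(Mul(4317207, Pow(Mul(808, 1265), -1)), Mul(-3486967, Rational(1, 3990904))) = Add(Mul(4317207, Pow(1022120, -1)), Rational(-3486967, 3990904)) = Add(Mul(4317207, Rational(1, 1022120)), Rational(-3486967, 3990904)) = Add(Rational(4317207, 1022120), Rational(-3486967, 3990904)) = Rational(854091248443, 254948924780)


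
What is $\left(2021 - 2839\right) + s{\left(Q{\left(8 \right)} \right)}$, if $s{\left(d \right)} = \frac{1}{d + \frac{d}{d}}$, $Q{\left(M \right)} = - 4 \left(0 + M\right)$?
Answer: $- \frac{25359}{31} \approx -818.03$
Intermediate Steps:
$Q{\left(M \right)} = - 4 M$
$s{\left(d \right)} = \frac{1}{1 + d}$ ($s{\left(d \right)} = \frac{1}{d + 1} = \frac{1}{1 + d}$)
$\left(2021 - 2839\right) + s{\left(Q{\left(8 \right)} \right)} = \left(2021 - 2839\right) + \frac{1}{1 - 32} = -818 + \frac{1}{1 - 32} = -818 + \frac{1}{-31} = -818 - \frac{1}{31} = - \frac{25359}{31}$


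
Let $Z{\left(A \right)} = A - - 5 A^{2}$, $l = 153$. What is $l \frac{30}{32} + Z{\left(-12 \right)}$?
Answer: $\frac{13623}{16} \approx 851.44$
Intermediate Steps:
$Z{\left(A \right)} = A + 5 A^{2}$
$l \frac{30}{32} + Z{\left(-12 \right)} = 153 \cdot \frac{30}{32} - 12 \left(1 + 5 \left(-12\right)\right) = 153 \cdot 30 \cdot \frac{1}{32} - 12 \left(1 - 60\right) = 153 \cdot \frac{15}{16} - -708 = \frac{2295}{16} + 708 = \frac{13623}{16}$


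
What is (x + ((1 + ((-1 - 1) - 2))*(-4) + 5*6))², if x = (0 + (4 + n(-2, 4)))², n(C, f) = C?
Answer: 2116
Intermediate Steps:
x = 4 (x = (0 + (4 - 2))² = (0 + 2)² = 2² = 4)
(x + ((1 + ((-1 - 1) - 2))*(-4) + 5*6))² = (4 + ((1 + ((-1 - 1) - 2))*(-4) + 5*6))² = (4 + ((1 + (-2 - 2))*(-4) + 30))² = (4 + ((1 - 4)*(-4) + 30))² = (4 + (-3*(-4) + 30))² = (4 + (12 + 30))² = (4 + 42)² = 46² = 2116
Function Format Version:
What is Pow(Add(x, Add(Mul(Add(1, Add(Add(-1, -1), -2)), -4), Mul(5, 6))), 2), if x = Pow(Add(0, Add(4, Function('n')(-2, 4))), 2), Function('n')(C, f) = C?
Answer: 2116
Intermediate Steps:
x = 4 (x = Pow(Add(0, Add(4, -2)), 2) = Pow(Add(0, 2), 2) = Pow(2, 2) = 4)
Pow(Add(x, Add(Mul(Add(1, Add(Add(-1, -1), -2)), -4), Mul(5, 6))), 2) = Pow(Add(4, Add(Mul(Add(1, Add(Add(-1, -1), -2)), -4), Mul(5, 6))), 2) = Pow(Add(4, Add(Mul(Add(1, Add(-2, -2)), -4), 30)), 2) = Pow(Add(4, Add(Mul(Add(1, -4), -4), 30)), 2) = Pow(Add(4, Add(Mul(-3, -4), 30)), 2) = Pow(Add(4, Add(12, 30)), 2) = Pow(Add(4, 42), 2) = Pow(46, 2) = 2116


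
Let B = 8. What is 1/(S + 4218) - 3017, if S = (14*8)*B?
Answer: -15428937/5114 ≈ -3017.0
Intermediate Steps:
S = 896 (S = (14*8)*8 = 112*8 = 896)
1/(S + 4218) - 3017 = 1/(896 + 4218) - 3017 = 1/5114 - 3017 = -15428937/5114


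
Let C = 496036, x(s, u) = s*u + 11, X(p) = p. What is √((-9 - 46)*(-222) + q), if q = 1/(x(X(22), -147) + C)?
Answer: √329486379249367/164271 ≈ 110.50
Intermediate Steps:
x(s, u) = 11 + s*u
q = 1/492813 (q = 1/((11 + 22*(-147)) + 496036) = 1/((11 - 3234) + 496036) = 1/(-3223 + 496036) = 1/492813 ≈ 2.0292e-6)
√((-9 - 46)*(-222) + q) = √((-9 - 46)*(-222) + 1/492813) = √(-55*(-222) + 1/492813) = √(12210 + 1/492813) = √(6017246731/492813) = √329486379249367/164271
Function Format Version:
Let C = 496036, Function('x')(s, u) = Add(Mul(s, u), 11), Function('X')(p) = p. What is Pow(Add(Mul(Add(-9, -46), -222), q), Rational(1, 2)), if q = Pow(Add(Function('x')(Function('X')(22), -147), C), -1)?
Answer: Mul(Rational(1, 164271), Pow(329486379249367, Rational(1, 2))) ≈ 110.50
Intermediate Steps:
Function('x')(s, u) = Add(11, Mul(s, u))
q = Rational(1, 492813) (q = Pow(Add(Add(11, Mul(22, -147)), 496036), -1) = Pow(Add(Add(11, -3234), 496036), -1) = Pow(Add(-3223, 496036), -1) = Pow(492813, -1) = Rational(1, 492813) ≈ 2.0292e-6)
Pow(Add(Mul(Add(-9, -46), -222), q), Rational(1, 2)) = Pow(Add(Mul(Add(-9, -46), -222), Rational(1, 492813)), Rational(1, 2)) = Pow(Add(Mul(-55, -222), Rational(1, 492813)), Rational(1, 2)) = Pow(Add(12210, Rational(1, 492813)), Rational(1, 2)) = Pow(Rational(6017246731, 492813), Rational(1, 2)) = Mul(Rational(1, 164271), Pow(329486379249367, Rational(1, 2)))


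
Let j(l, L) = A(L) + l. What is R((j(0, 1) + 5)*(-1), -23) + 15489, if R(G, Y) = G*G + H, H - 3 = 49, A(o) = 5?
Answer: 15641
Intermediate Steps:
H = 52 (H = 3 + 49 = 52)
j(l, L) = 5 + l
R(G, Y) = 52 + G² (R(G, Y) = G*G + 52 = G² + 52 = 52 + G²)
R((j(0, 1) + 5)*(-1), -23) + 15489 = (52 + (((5 + 0) + 5)*(-1))²) + 15489 = (52 + ((5 + 5)*(-1))²) + 15489 = (52 + (10*(-1))²) + 15489 = (52 + (-10)²) + 15489 = (52 + 100) + 15489 = 152 + 15489 = 15641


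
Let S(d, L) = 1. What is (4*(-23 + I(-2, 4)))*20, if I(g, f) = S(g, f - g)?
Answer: -1760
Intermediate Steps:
I(g, f) = 1
(4*(-23 + I(-2, 4)))*20 = (4*(-23 + 1))*20 = (4*(-22))*20 = -88*20 = -1760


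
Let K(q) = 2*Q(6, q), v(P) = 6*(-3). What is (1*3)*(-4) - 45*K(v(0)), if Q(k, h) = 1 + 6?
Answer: -642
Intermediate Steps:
Q(k, h) = 7
v(P) = -18
K(q) = 14 (K(q) = 2*7 = 14)
(1*3)*(-4) - 45*K(v(0)) = (1*3)*(-4) - 45*14 = 3*(-4) - 630 = -12 - 630 = -642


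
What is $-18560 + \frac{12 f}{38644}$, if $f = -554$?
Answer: $- \frac{179309822}{9661} \approx -18560.0$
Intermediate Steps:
$-18560 + \frac{12 f}{38644} = -18560 + \frac{12 \left(-554\right)}{38644} = -18560 - \frac{1662}{9661} = - \frac{179309822}{9661}$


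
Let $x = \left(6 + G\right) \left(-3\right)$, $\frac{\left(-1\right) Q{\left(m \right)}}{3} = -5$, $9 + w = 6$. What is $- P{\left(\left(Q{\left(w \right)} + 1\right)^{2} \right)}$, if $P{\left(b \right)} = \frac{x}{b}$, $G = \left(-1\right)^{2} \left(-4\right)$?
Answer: $\frac{3}{128} \approx 0.023438$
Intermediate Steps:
$w = -3$ ($w = -9 + 6 = -3$)
$G = -4$ ($G = 1 \left(-4\right) = -4$)
$Q{\left(m \right)} = 15$ ($Q{\left(m \right)} = \left(-3\right) \left(-5\right) = 15$)
$x = -6$ ($x = \left(6 - 4\right) \left(-3\right) = 2 \left(-3\right) = -6$)
$P{\left(b \right)} = - \frac{6}{b}$
$- P{\left(\left(Q{\left(w \right)} + 1\right)^{2} \right)} = - \frac{-6}{\left(15 + 1\right)^{2}} = - \frac{-6}{16^{2}} = - \frac{-6}{256} = \left(-1\right) \left(- \frac{3}{128}\right) = \frac{3}{128}$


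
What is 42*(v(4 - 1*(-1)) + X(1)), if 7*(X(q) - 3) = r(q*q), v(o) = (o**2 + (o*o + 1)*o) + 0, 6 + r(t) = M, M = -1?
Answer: 6594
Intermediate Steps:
r(t) = -7 (r(t) = -6 - 1 = -7)
v(o) = o**2 + o*(1 + o**2) (v(o) = (o**2 + (o**2 + 1)*o) + 0 = (o**2 + (1 + o**2)*o) + 0 = (o**2 + o*(1 + o**2)) + 0 = o**2 + o*(1 + o**2))
X(q) = 2 (X(q) = 3 + (1/7)*(-7) = 3 - 1 = 2)
42*(v(4 - 1*(-1)) + X(1)) = 42*((4 - 1*(-1))*(1 + (4 - 1*(-1)) + (4 - 1*(-1))**2) + 2) = 42*((4 + 1)*(1 + (4 + 1) + (4 + 1)**2) + 2) = 42*(5*(1 + 5 + 5**2) + 2) = 42*(5*(1 + 5 + 25) + 2) = 42*(5*31 + 2) = 42*(155 + 2) = 42*157 = 6594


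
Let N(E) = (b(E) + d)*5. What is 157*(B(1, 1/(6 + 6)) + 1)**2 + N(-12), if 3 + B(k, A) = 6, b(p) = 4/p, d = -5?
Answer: 7456/3 ≈ 2485.3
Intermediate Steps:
N(E) = -25 + 20/E (N(E) = (4/E - 5)*5 = (-5 + 4/E)*5 = -25 + 20/E)
B(k, A) = 3 (B(k, A) = -3 + 6 = 3)
157*(B(1, 1/(6 + 6)) + 1)**2 + N(-12) = 157*(3 + 1)**2 + (-25 + 20/(-12)) = 157*4**2 + (-25 + 20*(-1/12)) = 157*16 + (-25 - 5/3) = 2512 - 80/3 = 7456/3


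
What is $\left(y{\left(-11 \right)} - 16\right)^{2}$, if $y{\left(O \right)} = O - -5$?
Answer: $484$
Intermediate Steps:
$y{\left(O \right)} = 5 + O$ ($y{\left(O \right)} = O + 5 = 5 + O$)
$\left(y{\left(-11 \right)} - 16\right)^{2} = \left(\left(5 - 11\right) - 16\right)^{2} = \left(-6 - 16\right)^{2} = \left(-22\right)^{2} = 484$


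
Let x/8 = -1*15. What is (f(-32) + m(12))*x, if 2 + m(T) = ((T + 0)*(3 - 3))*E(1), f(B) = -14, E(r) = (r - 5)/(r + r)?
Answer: 1920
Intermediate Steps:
E(r) = (-5 + r)/(2*r) (E(r) = (-5 + r)/((2*r)) = (-5 + r)*(1/(2*r)) = (-5 + r)/(2*r))
x = -120 (x = 8*(-1*15) = 8*(-15) = -120)
m(T) = -2 (m(T) = -2 + ((T + 0)*(3 - 3))*((1/2)*(-5 + 1)/1) = -2 + (T*0)*((1/2)*1*(-4)) = -2 + 0*(-2) = -2 + 0 = -2)
(f(-32) + m(12))*x = (-14 - 2)*(-120) = -16*(-120) = 1920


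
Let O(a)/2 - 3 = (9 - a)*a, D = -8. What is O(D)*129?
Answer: -34314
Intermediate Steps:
O(a) = 6 + 2*a*(9 - a) (O(a) = 6 + 2*((9 - a)*a) = 6 + 2*(a*(9 - a)) = 6 + 2*a*(9 - a))
O(D)*129 = (6 - 2*(-8)**2 + 18*(-8))*129 = (6 - 2*64 - 144)*129 = (6 - 128 - 144)*129 = -266*129 = -34314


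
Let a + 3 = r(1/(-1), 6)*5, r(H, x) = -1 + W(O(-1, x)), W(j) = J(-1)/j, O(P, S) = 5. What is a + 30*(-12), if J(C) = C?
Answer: -369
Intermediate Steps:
W(j) = -1/j
r(H, x) = -6/5 (r(H, x) = -1 - 1/5 = -1 - 1*⅕ = -1 - ⅕ = -6/5)
a = -9 (a = -3 - 6/5*5 = -3 - 6 = -9)
a + 30*(-12) = -9 + 30*(-12) = -9 - 360 = -369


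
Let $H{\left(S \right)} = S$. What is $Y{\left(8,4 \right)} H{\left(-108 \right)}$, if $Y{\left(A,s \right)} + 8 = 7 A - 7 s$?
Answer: $-2160$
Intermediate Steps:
$Y{\left(A,s \right)} = -8 - 7 s + 7 A$ ($Y{\left(A,s \right)} = -8 + \left(7 A - 7 s\right) = -8 + \left(- 7 s + 7 A\right) = -8 - 7 s + 7 A$)
$Y{\left(8,4 \right)} H{\left(-108 \right)} = \left(-8 - 28 + 7 \cdot 8\right) \left(-108\right) = \left(-8 - 28 + 56\right) \left(-108\right) = 20 \left(-108\right) = -2160$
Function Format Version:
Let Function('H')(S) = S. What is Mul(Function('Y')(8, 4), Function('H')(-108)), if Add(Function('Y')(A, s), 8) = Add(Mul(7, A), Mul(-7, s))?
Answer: -2160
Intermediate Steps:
Function('Y')(A, s) = Add(-8, Mul(-7, s), Mul(7, A)) (Function('Y')(A, s) = Add(-8, Add(Mul(7, A), Mul(-7, s))) = Add(-8, Add(Mul(-7, s), Mul(7, A))) = Add(-8, Mul(-7, s), Mul(7, A)))
Mul(Function('Y')(8, 4), Function('H')(-108)) = Mul(Add(-8, Mul(-7, 4), Mul(7, 8)), -108) = Mul(Add(-8, -28, 56), -108) = Mul(20, -108) = -2160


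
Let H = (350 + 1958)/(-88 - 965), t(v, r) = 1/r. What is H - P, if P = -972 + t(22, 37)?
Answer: 37783643/38961 ≈ 969.78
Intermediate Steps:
H = -2308/1053 (H = 2308/(-1053) = 2308*(-1/1053) = -2308/1053 ≈ -2.1918)
P = -35963/37 (P = -972 + 1/37 = -35963/37 ≈ -971.97)
H - P = -2308/1053 - 1*(-35963/37) = -2308/1053 + 35963/37 = 37783643/38961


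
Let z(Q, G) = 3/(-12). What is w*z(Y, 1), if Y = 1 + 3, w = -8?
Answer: 2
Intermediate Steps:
Y = 4
z(Q, G) = -¼ (z(Q, G) = 3*(-1/12) = -¼)
w*z(Y, 1) = -8*(-¼) = 2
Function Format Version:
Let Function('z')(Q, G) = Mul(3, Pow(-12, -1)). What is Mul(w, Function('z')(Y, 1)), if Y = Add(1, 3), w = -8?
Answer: 2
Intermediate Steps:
Y = 4
Function('z')(Q, G) = Rational(-1, 4) (Function('z')(Q, G) = Mul(3, Rational(-1, 12)) = Rational(-1, 4))
Mul(w, Function('z')(Y, 1)) = Mul(-8, Rational(-1, 4)) = 2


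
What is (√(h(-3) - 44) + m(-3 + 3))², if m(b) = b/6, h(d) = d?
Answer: -47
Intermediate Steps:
m(b) = b/6 (m(b) = b*(⅙) = b/6)
(√(h(-3) - 44) + m(-3 + 3))² = (√(-3 - 44) + (-3 + 3)/6)² = (√(-47) + (⅙)*0)² = (I*√47 + 0)² = (I*√47)² = -47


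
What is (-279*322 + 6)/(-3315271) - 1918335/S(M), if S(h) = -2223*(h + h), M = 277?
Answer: 113516355697/71629745226 ≈ 1.5848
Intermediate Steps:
S(h) = -4446*h
(-279*322 + 6)/(-3315271) - 1918335/S(M) = (-279*322 + 6)/(-3315271) - 1918335/((-4446*277)) = (-89838 + 6)*(-1/3315271) - 1918335/(-1231542) = -89832*(-1/3315271) - 1918335*(-1/1231542) = 89832/3315271 + 33655/21606 = 113516355697/71629745226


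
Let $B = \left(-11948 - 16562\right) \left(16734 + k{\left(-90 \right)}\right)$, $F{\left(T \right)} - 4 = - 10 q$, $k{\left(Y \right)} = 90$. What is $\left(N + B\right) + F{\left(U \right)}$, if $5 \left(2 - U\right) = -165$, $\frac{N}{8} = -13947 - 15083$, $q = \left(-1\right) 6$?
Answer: $-479884416$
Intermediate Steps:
$q = -6$
$N = -232240$ ($N = 8 \left(-13947 - 15083\right) = 8 \left(-29030\right) = -232240$)
$U = 35$ ($U = 2 - -33 = 2 + 33 = 35$)
$F{\left(T \right)} = 64$ ($F{\left(T \right)} = 4 - -60 = 4 + 60 = 64$)
$B = -479652240$ ($B = \left(-11948 - 16562\right) \left(16734 + 90\right) = \left(-28510\right) 16824 = -479652240$)
$\left(N + B\right) + F{\left(U \right)} = \left(-232240 - 479652240\right) + 64 = -479884480 + 64 = -479884416$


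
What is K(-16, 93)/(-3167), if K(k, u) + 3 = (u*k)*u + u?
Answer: 138294/3167 ≈ 43.667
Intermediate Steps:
K(k, u) = -3 + u + k*u² (K(k, u) = -3 + ((u*k)*u + u) = -3 + ((k*u)*u + u) = -3 + (k*u² + u) = -3 + (u + k*u²) = -3 + u + k*u²)
K(-16, 93)/(-3167) = (-3 + 93 - 16*93²)/(-3167) = (-3 + 93 - 16*8649)*(-1/3167) = (-3 + 93 - 138384)*(-1/3167) = -138294*(-1/3167) = 138294/3167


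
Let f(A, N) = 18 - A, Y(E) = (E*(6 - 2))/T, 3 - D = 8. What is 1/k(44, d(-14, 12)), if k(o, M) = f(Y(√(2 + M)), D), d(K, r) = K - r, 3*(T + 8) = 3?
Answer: 147/2710 - 14*I*√6/4065 ≈ 0.054244 - 0.0084361*I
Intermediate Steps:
T = -7 (T = -8 + (⅓)*3 = -8 + 1 = -7)
D = -5 (D = 3 - 1*8 = 3 - 8 = -5)
Y(E) = -4*E/7 (Y(E) = (E*(6 - 2))/(-7) = (E*4)*(-⅐) = (4*E)*(-⅐) = -4*E/7)
k(o, M) = 18 + 4*√(2 + M)/7 (k(o, M) = 18 - (-4)*√(2 + M)/7 = 18 + 4*√(2 + M)/7)
1/k(44, d(-14, 12)) = 1/(18 + 4*√(2 + (-14 - 1*12))/7) = 1/(18 + 4*√(2 + (-14 - 12))/7) = 1/(18 + 4*√(2 - 26)/7) = 1/(18 + 4*√(-24)/7) = 1/(18 + 4*(2*I*√6)/7) = 1/(18 + 8*I*√6/7)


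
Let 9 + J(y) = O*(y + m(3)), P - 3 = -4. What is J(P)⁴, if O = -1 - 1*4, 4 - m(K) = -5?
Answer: 5764801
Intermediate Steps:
m(K) = 9 (m(K) = 4 - 1*(-5) = 4 + 5 = 9)
O = -5 (O = -1 - 4 = -5)
P = -1 (P = 3 - 4 = -1)
J(y) = -54 - 5*y (J(y) = -9 - 5*(y + 9) = -9 - 5*(9 + y) = -9 + (-45 - 5*y) = -54 - 5*y)
J(P)⁴ = (-54 - 5*(-1))⁴ = (-54 + 5)⁴ = (-49)⁴ = 5764801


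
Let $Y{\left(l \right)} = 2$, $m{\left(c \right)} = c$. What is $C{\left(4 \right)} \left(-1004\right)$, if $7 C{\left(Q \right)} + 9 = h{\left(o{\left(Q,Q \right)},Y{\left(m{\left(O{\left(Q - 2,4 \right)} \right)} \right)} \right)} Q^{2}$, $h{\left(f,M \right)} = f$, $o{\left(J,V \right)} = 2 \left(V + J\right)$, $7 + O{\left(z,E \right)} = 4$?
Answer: $- \frac{247988}{7} \approx -35427.0$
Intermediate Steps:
$O{\left(z,E \right)} = -3$ ($O{\left(z,E \right)} = -7 + 4 = -3$)
$o{\left(J,V \right)} = 2 J + 2 V$ ($o{\left(J,V \right)} = 2 \left(J + V\right) = 2 J + 2 V$)
$C{\left(Q \right)} = - \frac{9}{7} + \frac{4 Q^{3}}{7}$ ($C{\left(Q \right)} = - \frac{9}{7} + \frac{\left(2 Q + 2 Q\right) Q^{2}}{7} = - \frac{9}{7} + \frac{4 Q Q^{2}}{7} = - \frac{9}{7} + \frac{4 Q^{3}}{7}$)
$C{\left(4 \right)} \left(-1004\right) = \left(- \frac{9}{7} + \frac{4 \cdot 4^{3}}{7}\right) \left(-1004\right) = \left(- \frac{9}{7} + \frac{4}{7} \cdot 64\right) \left(-1004\right) = \left(- \frac{9}{7} + \frac{256}{7}\right) \left(-1004\right) = \frac{247}{7} \left(-1004\right) = - \frac{247988}{7}$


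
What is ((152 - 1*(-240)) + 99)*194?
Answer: 95254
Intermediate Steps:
((152 - 1*(-240)) + 99)*194 = ((152 + 240) + 99)*194 = (392 + 99)*194 = 491*194 = 95254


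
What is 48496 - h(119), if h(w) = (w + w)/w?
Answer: 48494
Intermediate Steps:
h(w) = 2 (h(w) = (2*w)/w = 2)
48496 - h(119) = 48496 - 1*2 = 48496 - 2 = 48494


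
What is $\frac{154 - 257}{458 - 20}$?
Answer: $- \frac{103}{438} \approx -0.23516$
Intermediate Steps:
$\frac{154 - 257}{458 - 20} = - \frac{103}{438}$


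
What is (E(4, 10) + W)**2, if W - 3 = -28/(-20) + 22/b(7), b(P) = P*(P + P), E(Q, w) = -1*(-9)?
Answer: 11142244/60025 ≈ 185.63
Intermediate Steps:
E(Q, w) = 9
b(P) = 2*P**2 (b(P) = P*(2*P) = 2*P**2)
W = 1133/245 (W = 3 + (-28/(-20) + 22/((2*7**2))) = 3 + (-28*(-1/20) + 22/((2*49))) = 3 + (7/5 + 22/98) = 3 + (7/5 + 22*(1/98)) = 3 + (7/5 + 11/49) = 3 + 398/245 = 1133/245 ≈ 4.6245)
(E(4, 10) + W)**2 = (9 + 1133/245)**2 = (3338/245)**2 = 11142244/60025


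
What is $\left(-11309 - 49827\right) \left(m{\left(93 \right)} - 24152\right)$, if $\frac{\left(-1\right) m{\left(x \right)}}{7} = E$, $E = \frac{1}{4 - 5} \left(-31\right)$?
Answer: $1489823184$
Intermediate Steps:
$E = 31$ ($E = \frac{1}{-1} \left(-31\right) = \left(-1\right) \left(-31\right) = 31$)
$m{\left(x \right)} = -217$ ($m{\left(x \right)} = \left(-7\right) 31 = -217$)
$\left(-11309 - 49827\right) \left(m{\left(93 \right)} - 24152\right) = \left(-11309 - 49827\right) \left(-217 - 24152\right) = \left(-61136\right) \left(-24369\right) = 1489823184$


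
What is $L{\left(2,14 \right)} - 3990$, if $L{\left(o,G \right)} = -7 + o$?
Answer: $-3995$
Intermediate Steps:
$L{\left(2,14 \right)} - 3990 = \left(-7 + 2\right) - 3990 = -5 - 3990 = -3995$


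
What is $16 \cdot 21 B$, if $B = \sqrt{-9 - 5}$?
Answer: $336 i \sqrt{14} \approx 1257.2 i$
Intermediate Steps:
$B = i \sqrt{14}$ ($B = \sqrt{-14} = i \sqrt{14} \approx 3.7417 i$)
$16 \cdot 21 B = 16 \cdot 21 i \sqrt{14} = 336 i \sqrt{14}$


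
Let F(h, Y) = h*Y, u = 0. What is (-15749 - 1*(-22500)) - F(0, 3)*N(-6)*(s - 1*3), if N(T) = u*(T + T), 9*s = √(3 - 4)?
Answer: 6751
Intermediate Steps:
s = I/9 (s = √(3 - 4)/9 = √(-1)/9 = I/9 ≈ 0.11111*I)
N(T) = 0 (N(T) = 0*(T + T) = 0*(2*T) = 0)
F(h, Y) = Y*h
(-15749 - 1*(-22500)) - F(0, 3)*N(-6)*(s - 1*3) = (-15749 - 1*(-22500)) - (3*0)*0*(I/9 - 1*3) = (-15749 + 22500) - 0*0*(I/9 - 3) = 6751 - 0*(-3 + I/9) = 6751 - 1*0 = 6751 + 0 = 6751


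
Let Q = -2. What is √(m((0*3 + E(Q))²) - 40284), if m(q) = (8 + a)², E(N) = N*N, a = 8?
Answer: 2*I*√10007 ≈ 200.07*I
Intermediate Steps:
E(N) = N²
m(q) = 256 (m(q) = (8 + 8)² = 16² = 256)
√(m((0*3 + E(Q))²) - 40284) = √(256 - 40284) = √(-40028) = 2*I*√10007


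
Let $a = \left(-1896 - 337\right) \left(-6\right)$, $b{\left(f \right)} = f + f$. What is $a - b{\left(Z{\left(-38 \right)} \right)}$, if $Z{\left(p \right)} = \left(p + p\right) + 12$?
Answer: $13526$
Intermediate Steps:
$Z{\left(p \right)} = 12 + 2 p$ ($Z{\left(p \right)} = 2 p + 12 = 12 + 2 p$)
$b{\left(f \right)} = 2 f$
$a = 13398$ ($a = \left(-1896 - 337\right) \left(-6\right) = \left(-2233\right) \left(-6\right) = 13398$)
$a - b{\left(Z{\left(-38 \right)} \right)} = 13398 - 2 \left(12 + 2 \left(-38\right)\right) = 13398 - 2 \left(12 - 76\right) = 13398 - 2 \left(-64\right) = 13398 - -128 = 13398 + 128 = 13526$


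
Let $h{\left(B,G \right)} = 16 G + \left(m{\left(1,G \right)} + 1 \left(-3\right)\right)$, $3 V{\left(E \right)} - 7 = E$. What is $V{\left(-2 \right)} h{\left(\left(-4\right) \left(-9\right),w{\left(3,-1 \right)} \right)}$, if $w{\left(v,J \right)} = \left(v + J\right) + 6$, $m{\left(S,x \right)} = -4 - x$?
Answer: $\frac{565}{3} \approx 188.33$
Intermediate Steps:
$V{\left(E \right)} = \frac{7}{3} + \frac{E}{3}$
$w{\left(v,J \right)} = 6 + J + v$ ($w{\left(v,J \right)} = \left(J + v\right) + 6 = 6 + J + v$)
$h{\left(B,G \right)} = -7 + 15 G$ ($h{\left(B,G \right)} = 16 G + \left(\left(-4 - G\right) + 1 \left(-3\right)\right) = 16 G - \left(7 + G\right) = -7 + 15 G$)
$V{\left(-2 \right)} h{\left(\left(-4\right) \left(-9\right),w{\left(3,-1 \right)} \right)} = \left(\frac{7}{3} + \frac{1}{3} \left(-2\right)\right) \left(-7 + 15 \left(6 - 1 + 3\right)\right) = \left(\frac{7}{3} - \frac{2}{3}\right) \left(-7 + 15 \cdot 8\right) = \frac{5 \left(-7 + 120\right)}{3} = \frac{5}{3} \cdot 113 = \frac{565}{3}$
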